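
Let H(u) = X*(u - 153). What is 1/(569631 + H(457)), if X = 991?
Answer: 1/870895 ≈ 1.1482e-6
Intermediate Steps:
H(u) = -151623 + 991*u (H(u) = 991*(u - 153) = 991*(-153 + u) = -151623 + 991*u)
1/(569631 + H(457)) = 1/(569631 + (-151623 + 991*457)) = 1/(569631 + (-151623 + 452887)) = 1/(569631 + 301264) = 1/870895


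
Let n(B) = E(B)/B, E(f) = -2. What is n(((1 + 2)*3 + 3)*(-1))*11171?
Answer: 11171/6 ≈ 1861.8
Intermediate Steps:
n(B) = -2/B
n(((1 + 2)*3 + 3)*(-1))*11171 = -2*(-1/((1 + 2)*3 + 3))*11171 = -2*(-1/(3*3 + 3))*11171 = -2*(-1/(9 + 3))*11171 = -2/(12*(-1))*11171 = -2/(-12)*11171 = -2*(-1/12)*11171 = (⅙)*11171 = 11171/6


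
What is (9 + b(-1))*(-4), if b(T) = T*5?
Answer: -16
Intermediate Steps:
b(T) = 5*T
(9 + b(-1))*(-4) = (9 + 5*(-1))*(-4) = (9 - 5)*(-4) = 4*(-4) = -16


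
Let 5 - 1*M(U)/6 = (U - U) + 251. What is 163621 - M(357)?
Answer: 165097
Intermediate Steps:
M(U) = -1476 (M(U) = 30 - 6*((U - U) + 251) = 30 - 6*(0 + 251) = 30 - 6*251 = 30 - 1506 = -1476)
163621 - M(357) = 163621 - 1*(-1476) = 163621 + 1476 = 165097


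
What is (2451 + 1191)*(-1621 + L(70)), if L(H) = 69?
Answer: -5652384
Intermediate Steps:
(2451 + 1191)*(-1621 + L(70)) = (2451 + 1191)*(-1621 + 69) = 3642*(-1552) = -5652384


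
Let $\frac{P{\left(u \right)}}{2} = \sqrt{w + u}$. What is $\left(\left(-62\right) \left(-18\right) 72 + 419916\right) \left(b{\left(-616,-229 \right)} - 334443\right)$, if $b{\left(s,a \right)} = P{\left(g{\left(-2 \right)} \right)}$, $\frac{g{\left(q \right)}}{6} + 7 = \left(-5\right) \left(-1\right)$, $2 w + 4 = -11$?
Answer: $-167311130724 + 500268 i \sqrt{78} \approx -1.6731 \cdot 10^{11} + 4.4182 \cdot 10^{6} i$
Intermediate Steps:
$w = - \frac{15}{2}$ ($w = -2 + \frac{1}{2} \left(-11\right) = -2 - \frac{11}{2} = - \frac{15}{2} \approx -7.5$)
$g{\left(q \right)} = -12$ ($g{\left(q \right)} = -42 + 6 \left(\left(-5\right) \left(-1\right)\right) = -42 + 6 \cdot 5 = -42 + 30 = -12$)
$P{\left(u \right)} = 2 \sqrt{- \frac{15}{2} + u}$
$b{\left(s,a \right)} = i \sqrt{78}$ ($b{\left(s,a \right)} = \sqrt{-30 + 4 \left(-12\right)} = \sqrt{-30 - 48} = \sqrt{-78} = i \sqrt{78}$)
$\left(\left(-62\right) \left(-18\right) 72 + 419916\right) \left(b{\left(-616,-229 \right)} - 334443\right) = \left(\left(-62\right) \left(-18\right) 72 + 419916\right) \left(i \sqrt{78} - 334443\right) = \left(1116 \cdot 72 + 419916\right) \left(-334443 + i \sqrt{78}\right) = \left(80352 + 419916\right) \left(-334443 + i \sqrt{78}\right) = 500268 \left(-334443 + i \sqrt{78}\right) = -167311130724 + 500268 i \sqrt{78}$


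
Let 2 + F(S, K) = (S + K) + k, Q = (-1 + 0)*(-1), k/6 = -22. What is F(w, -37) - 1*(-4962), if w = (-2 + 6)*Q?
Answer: 4795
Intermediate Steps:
k = -132 (k = 6*(-22) = -132)
Q = 1 (Q = -1*(-1) = 1)
w = 4 (w = (-2 + 6)*1 = 4*1 = 4)
F(S, K) = -134 + K + S (F(S, K) = -2 + ((S + K) - 132) = -2 + ((K + S) - 132) = -2 + (-132 + K + S) = -134 + K + S)
F(w, -37) - 1*(-4962) = (-134 - 37 + 4) - 1*(-4962) = -167 + 4962 = 4795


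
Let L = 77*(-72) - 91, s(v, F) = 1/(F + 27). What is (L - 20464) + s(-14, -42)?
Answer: -391486/15 ≈ -26099.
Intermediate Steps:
s(v, F) = 1/(27 + F)
L = -5635 (L = -5544 - 91 = -5635)
(L - 20464) + s(-14, -42) = (-5635 - 20464) + 1/(27 - 42) = -26099 + 1/(-15) = -26099 - 1/15 = -391486/15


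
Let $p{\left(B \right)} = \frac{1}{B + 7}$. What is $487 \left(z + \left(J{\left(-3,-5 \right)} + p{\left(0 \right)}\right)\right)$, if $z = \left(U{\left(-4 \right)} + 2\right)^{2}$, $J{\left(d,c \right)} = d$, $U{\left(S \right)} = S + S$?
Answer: $\frac{112984}{7} \approx 16141.0$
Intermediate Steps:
$U{\left(S \right)} = 2 S$
$p{\left(B \right)} = \frac{1}{7 + B}$
$z = 36$ ($z = \left(2 \left(-4\right) + 2\right)^{2} = \left(-8 + 2\right)^{2} = \left(-6\right)^{2} = 36$)
$487 \left(z + \left(J{\left(-3,-5 \right)} + p{\left(0 \right)}\right)\right) = 487 \left(36 - \left(3 - \frac{1}{7 + 0}\right)\right) = 487 \left(36 - \left(3 - \frac{1}{7}\right)\right) = 487 \left(36 + \left(-3 + \frac{1}{7}\right)\right) = 487 \left(36 - \frac{20}{7}\right) = 487 \cdot \frac{232}{7} = \frac{112984}{7}$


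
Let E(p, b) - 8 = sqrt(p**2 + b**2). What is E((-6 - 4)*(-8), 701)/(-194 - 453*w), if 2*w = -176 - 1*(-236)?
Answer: -1/1723 - sqrt(497801)/13784 ≈ -0.051767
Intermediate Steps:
w = 30 (w = (-176 - 1*(-236))/2 = (-176 + 236)/2 = (1/2)*60 = 30)
E(p, b) = 8 + sqrt(b**2 + p**2) (E(p, b) = 8 + sqrt(p**2 + b**2) = 8 + sqrt(b**2 + p**2))
E((-6 - 4)*(-8), 701)/(-194 - 453*w) = (8 + sqrt(701**2 + ((-6 - 4)*(-8))**2))/(-194 - 453*30) = (8 + sqrt(491401 + (-10*(-8))**2))/(-194 - 13590) = (8 + sqrt(491401 + 80**2))/(-13784) = (8 + sqrt(491401 + 6400))*(-1/13784) = (8 + sqrt(497801))*(-1/13784) = -1/1723 - sqrt(497801)/13784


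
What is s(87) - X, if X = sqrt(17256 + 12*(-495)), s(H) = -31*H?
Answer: -2697 - 2*sqrt(2829) ≈ -2803.4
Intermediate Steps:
X = 2*sqrt(2829) (X = sqrt(17256 - 5940) = sqrt(11316) = 2*sqrt(2829) ≈ 106.38)
s(87) - X = -31*87 - 2*sqrt(2829) = -2697 - 2*sqrt(2829)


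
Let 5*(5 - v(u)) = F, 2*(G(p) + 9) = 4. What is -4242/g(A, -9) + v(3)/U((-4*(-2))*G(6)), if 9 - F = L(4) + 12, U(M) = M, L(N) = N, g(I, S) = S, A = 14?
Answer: 49478/105 ≈ 471.22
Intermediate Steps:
G(p) = -7 (G(p) = -9 + (½)*4 = -9 + 2 = -7)
F = -7 (F = 9 - (4 + 12) = 9 - 1*16 = 9 - 16 = -7)
v(u) = 32/5 (v(u) = 5 - ⅕*(-7) = 5 + 7/5 = 32/5)
-4242/g(A, -9) + v(3)/U((-4*(-2))*G(6)) = -4242/(-9) + 32/(5*((-4*(-2)*(-7)))) = -4242*(-⅑) + 32/(5*((8*(-7)))) = 1414/3 + (32/5)/(-56) = 1414/3 + (32/5)*(-1/56) = 1414/3 - 4/35 = 49478/105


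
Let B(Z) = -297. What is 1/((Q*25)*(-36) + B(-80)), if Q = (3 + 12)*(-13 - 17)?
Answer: 1/404703 ≈ 2.4709e-6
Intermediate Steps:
Q = -450 (Q = 15*(-30) = -450)
1/((Q*25)*(-36) + B(-80)) = 1/(-450*25*(-36) - 297) = 1/(-11250*(-36) - 297) = 1/(405000 - 297) = 1/404703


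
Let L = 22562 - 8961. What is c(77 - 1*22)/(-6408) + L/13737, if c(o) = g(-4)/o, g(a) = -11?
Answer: 145263259/146711160 ≈ 0.99013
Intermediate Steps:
L = 13601
c(o) = -11/o
c(77 - 1*22)/(-6408) + L/13737 = -11/(77 - 1*22)/(-6408) + 13601/13737 = -11/(77 - 22)*(-1/6408) + 13601*(1/13737) = -11/55*(-1/6408) + 13601/13737 = -11*1/55*(-1/6408) + 13601/13737 = -⅕*(-1/6408) + 13601/13737 = 1/32040 + 13601/13737 = 145263259/146711160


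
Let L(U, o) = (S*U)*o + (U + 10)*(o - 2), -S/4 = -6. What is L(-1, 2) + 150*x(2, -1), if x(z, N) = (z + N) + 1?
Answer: 252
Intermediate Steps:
S = 24 (S = -4*(-6) = 24)
x(z, N) = 1 + N + z (x(z, N) = (N + z) + 1 = 1 + N + z)
L(U, o) = (-2 + o)*(10 + U) + 24*U*o (L(U, o) = (24*U)*o + (U + 10)*(o - 2) = 24*U*o + (10 + U)*(-2 + o) = 24*U*o + (-2 + o)*(10 + U) = (-2 + o)*(10 + U) + 24*U*o)
L(-1, 2) + 150*x(2, -1) = (-20 - 2*(-1) + 10*2 + 25*(-1)*2) + 150*(1 - 1 + 2) = (-20 + 2 + 20 - 50) + 150*2 = -48 + 300 = 252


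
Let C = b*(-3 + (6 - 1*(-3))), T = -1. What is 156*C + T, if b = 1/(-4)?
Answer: -235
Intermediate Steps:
b = -¼ ≈ -0.25000
C = -3/2 (C = -(-3 + (6 - 1*(-3)))/4 = -(-3 + (6 + 3))/4 = -(-3 + 9)/4 = -¼*6 = -3/2 ≈ -1.5000)
156*C + T = 156*(-3/2) - 1 = -234 - 1 = -235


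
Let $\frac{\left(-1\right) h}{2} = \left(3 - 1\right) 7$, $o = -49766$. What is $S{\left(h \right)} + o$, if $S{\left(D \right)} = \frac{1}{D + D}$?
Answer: $- \frac{2786897}{56} \approx -49766.0$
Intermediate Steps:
$h = -28$ ($h = - 2 \left(3 - 1\right) 7 = - 2 \cdot 2 \cdot 7 = \left(-2\right) 14 = -28$)
$S{\left(D \right)} = \frac{1}{2 D}$
$S{\left(h \right)} + o = \frac{1}{2 \left(-28\right)} - 49766 = \frac{1}{2} \left(- \frac{1}{28}\right) - 49766 = - \frac{1}{56} - 49766 = - \frac{2786897}{56}$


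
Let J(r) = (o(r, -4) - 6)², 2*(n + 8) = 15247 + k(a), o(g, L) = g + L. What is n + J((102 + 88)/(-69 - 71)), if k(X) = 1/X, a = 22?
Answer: 8348579/1078 ≈ 7744.5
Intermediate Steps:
o(g, L) = L + g
n = 335083/44 (n = -8 + (15247 + 1/22)/2 = -8 + (½)*(335435/22) = -8 + 335435/44 = 335083/44 ≈ 7615.5)
J(r) = (-10 + r)² (J(r) = ((-4 + r) - 6)² = (-10 + r)²)
n + J((102 + 88)/(-69 - 71)) = 335083/44 + (-10 + (102 + 88)/(-69 - 71))² = 335083/44 + (-10 + 190/(-140))² = 335083/44 + (-10 + 190*(-1/140))² = 335083/44 + (-10 - 19/14)² = 335083/44 + (-159/14)² = 335083/44 + 25281/196 = 8348579/1078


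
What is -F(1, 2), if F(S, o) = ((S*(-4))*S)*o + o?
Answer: 6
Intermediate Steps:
F(S, o) = o - 4*o*S² (F(S, o) = ((-4*S)*S)*o + o = (-4*S²)*o + o = -4*o*S² + o = o - 4*o*S²)
-F(1, 2) = -2*(1 - 4*1²) = -2*(1 - 4*1) = -2*(1 - 4) = -2*(-3) = -1*(-6) = 6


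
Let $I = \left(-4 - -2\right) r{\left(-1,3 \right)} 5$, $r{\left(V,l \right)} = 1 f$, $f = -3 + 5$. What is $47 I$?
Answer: $-940$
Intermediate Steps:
$f = 2$
$r{\left(V,l \right)} = 2$ ($r{\left(V,l \right)} = 1 \cdot 2 = 2$)
$I = -20$ ($I = \left(-4 - -2\right) 2 \cdot 5 = \left(-4 + 2\right) 2 \cdot 5 = \left(-2\right) 2 \cdot 5 = \left(-4\right) 5 = -20$)
$47 I = 47 \left(-20\right) = -940$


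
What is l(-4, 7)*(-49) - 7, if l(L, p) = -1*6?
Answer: 287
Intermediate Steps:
l(L, p) = -6
l(-4, 7)*(-49) - 7 = -6*(-49) - 7 = 294 - 7 = 287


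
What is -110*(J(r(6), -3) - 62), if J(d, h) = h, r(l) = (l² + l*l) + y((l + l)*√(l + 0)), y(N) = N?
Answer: 7150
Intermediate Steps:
r(l) = 2*l² + 2*l^(3/2) (r(l) = (l² + l*l) + (l + l)*√(l + 0) = (l² + l²) + (2*l)*√l = 2*l² + 2*l^(3/2))
-110*(J(r(6), -3) - 62) = -110*(-3 - 62) = -110*(-65) = 7150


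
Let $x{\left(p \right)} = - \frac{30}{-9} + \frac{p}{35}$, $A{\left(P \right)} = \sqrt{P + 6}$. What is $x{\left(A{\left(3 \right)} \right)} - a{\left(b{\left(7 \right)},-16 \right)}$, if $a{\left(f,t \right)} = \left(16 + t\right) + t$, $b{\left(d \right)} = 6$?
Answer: $\frac{2039}{105} \approx 19.419$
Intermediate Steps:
$A{\left(P \right)} = \sqrt{6 + P}$
$x{\left(p \right)} = \frac{10}{3} + \frac{p}{35}$ ($x{\left(p \right)} = \left(-30\right) \left(- \frac{1}{9}\right) + p \frac{1}{35} = \frac{10}{3} + \frac{p}{35}$)
$a{\left(f,t \right)} = 16 + 2 t$
$x{\left(A{\left(3 \right)} \right)} - a{\left(b{\left(7 \right)},-16 \right)} = \left(\frac{10}{3} + \frac{\sqrt{6 + 3}}{35}\right) - \left(16 + 2 \left(-16\right)\right) = \left(\frac{10}{3} + \frac{\sqrt{9}}{35}\right) - \left(16 - 32\right) = \left(\frac{10}{3} + \frac{1}{35} \cdot 3\right) - -16 = \left(\frac{10}{3} + \frac{3}{35}\right) + 16 = \frac{359}{105} + 16 = \frac{2039}{105}$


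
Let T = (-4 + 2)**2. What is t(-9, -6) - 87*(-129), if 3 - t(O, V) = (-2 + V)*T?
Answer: 11258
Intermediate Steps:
T = 4 (T = (-2)**2 = 4)
t(O, V) = 11 - 4*V (t(O, V) = 3 - (-2 + V)*4 = 3 - (-8 + 4*V) = 3 + (8 - 4*V) = 11 - 4*V)
t(-9, -6) - 87*(-129) = (11 - 4*(-6)) - 87*(-129) = (11 + 24) + 11223 = 35 + 11223 = 11258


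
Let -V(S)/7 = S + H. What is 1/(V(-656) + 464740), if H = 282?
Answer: 1/467358 ≈ 2.1397e-6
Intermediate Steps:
V(S) = -1974 - 7*S (V(S) = -7*(S + 282) = -7*(282 + S) = -1974 - 7*S)
1/(V(-656) + 464740) = 1/((-1974 - 7*(-656)) + 464740) = 1/((-1974 + 4592) + 464740) = 1/(2618 + 464740) = 1/467358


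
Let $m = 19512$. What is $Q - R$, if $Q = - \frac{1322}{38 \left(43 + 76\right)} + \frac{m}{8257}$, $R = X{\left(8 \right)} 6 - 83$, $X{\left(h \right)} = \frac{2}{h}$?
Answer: $\frac{3120377061}{37338154} \approx 83.571$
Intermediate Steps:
$R = - \frac{163}{2}$ ($R = \frac{2}{8} \cdot 6 - 83 = 2 \cdot \frac{1}{8} \cdot 6 - 83 = \frac{1}{4} \cdot 6 - 83 = \frac{3}{2} - 83 = - \frac{163}{2} \approx -81.5$)
$Q = \frac{38658755}{18669077}$ ($Q = - \frac{1322}{38 \left(43 + 76\right)} + \frac{19512}{8257} = - \frac{1322}{38 \cdot 119} + 19512 \cdot \frac{1}{8257} = - \frac{1322}{4522} + \frac{19512}{8257} = \left(-1322\right) \frac{1}{4522} + \frac{19512}{8257} = - \frac{661}{2261} + \frac{19512}{8257} = \frac{38658755}{18669077} \approx 2.0707$)
$Q - R = \frac{38658755}{18669077} - - \frac{163}{2} = \frac{38658755}{18669077} + \frac{163}{2} = \frac{3120377061}{37338154}$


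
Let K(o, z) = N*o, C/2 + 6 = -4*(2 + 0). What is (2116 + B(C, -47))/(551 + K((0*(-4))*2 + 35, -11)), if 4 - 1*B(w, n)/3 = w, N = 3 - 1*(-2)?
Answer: 1106/363 ≈ 3.0468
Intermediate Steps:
N = 5 (N = 3 + 2 = 5)
C = -28 (C = -12 + 2*(-4*(2 + 0)) = -12 + 2*(-4*2) = -12 + 2*(-8) = -12 - 16 = -28)
K(o, z) = 5*o
B(w, n) = 12 - 3*w
(2116 + B(C, -47))/(551 + K((0*(-4))*2 + 35, -11)) = (2116 + (12 - 3*(-28)))/(551 + 5*((0*(-4))*2 + 35)) = (2116 + (12 + 84))/(551 + 5*(0*2 + 35)) = (2116 + 96)/(551 + 5*(0 + 35)) = 2212/(551 + 5*35) = 2212/(551 + 175) = 2212/726 = 2212*(1/726) = 1106/363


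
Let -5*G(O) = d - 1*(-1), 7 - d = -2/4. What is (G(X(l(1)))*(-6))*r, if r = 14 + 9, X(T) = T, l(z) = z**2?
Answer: 1173/5 ≈ 234.60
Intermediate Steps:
d = 15/2 (d = 7 - (-2)/4 = 7 - 1*(-1/2) = 7 + 1/2 = 15/2 ≈ 7.5000)
G(O) = -17/10 (G(O) = -(15/2 - 1*(-1))/5 = -(15/2 + 1)/5 = -1/5*17/2 = -17/10)
r = 23
(G(X(l(1)))*(-6))*r = -17/10*(-6)*23 = (51/5)*23 = 1173/5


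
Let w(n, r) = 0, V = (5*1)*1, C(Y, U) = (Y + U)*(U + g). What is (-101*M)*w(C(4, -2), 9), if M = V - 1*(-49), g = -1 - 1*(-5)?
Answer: 0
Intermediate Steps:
g = 4 (g = -1 + 5 = 4)
C(Y, U) = (4 + U)*(U + Y) (C(Y, U) = (Y + U)*(U + 4) = (U + Y)*(4 + U) = (4 + U)*(U + Y))
V = 5 (V = 5*1 = 5)
M = 54 (M = 5 - 1*(-49) = 5 + 49 = 54)
(-101*M)*w(C(4, -2), 9) = -101*54*0 = -5454*0 = 0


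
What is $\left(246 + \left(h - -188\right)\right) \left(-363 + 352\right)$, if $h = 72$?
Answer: $-5566$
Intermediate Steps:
$\left(246 + \left(h - -188\right)\right) \left(-363 + 352\right) = \left(246 + \left(72 - -188\right)\right) \left(-363 + 352\right) = \left(246 + \left(72 + 188\right)\right) \left(-11\right) = \left(246 + 260\right) \left(-11\right) = 506 \left(-11\right) = -5566$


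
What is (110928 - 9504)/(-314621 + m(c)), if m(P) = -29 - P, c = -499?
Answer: -33808/104717 ≈ -0.32285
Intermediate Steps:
(110928 - 9504)/(-314621 + m(c)) = (110928 - 9504)/(-314621 + (-29 - 1*(-499))) = 101424/(-314621 + (-29 + 499)) = 101424/(-314621 + 470) = 101424/(-314151) = 101424*(-1/314151) = -33808/104717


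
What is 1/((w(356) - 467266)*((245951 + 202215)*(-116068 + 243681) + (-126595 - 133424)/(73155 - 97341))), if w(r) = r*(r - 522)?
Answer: -4031/121347588707044879089 ≈ -3.3219e-17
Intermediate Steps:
w(r) = r*(-522 + r)
1/((w(356) - 467266)*((245951 + 202215)*(-116068 + 243681) + (-126595 - 133424)/(73155 - 97341))) = 1/((356*(-522 + 356) - 467266)*((245951 + 202215)*(-116068 + 243681) + (-126595 - 133424)/(73155 - 97341))) = 1/((356*(-166) - 467266)*(448166*127613 - 260019/(-24186))) = 1/((-59096 - 467266)*(57191807758 - 260019*(-1/24186))) = 1/(-526362*(57191807758 + 86673/8062)) = 1/(-526362*461080354231669/8062) = 1/(-121347588707044879089/4031) = -4031/121347588707044879089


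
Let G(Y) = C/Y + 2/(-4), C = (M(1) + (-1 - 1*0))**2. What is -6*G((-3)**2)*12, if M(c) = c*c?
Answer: 36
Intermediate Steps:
M(c) = c**2
C = 0 (C = (1**2 + (-1 - 1*0))**2 = (1 + (-1 + 0))**2 = (1 - 1)**2 = 0**2 = 0)
G(Y) = -1/2 (G(Y) = 0/Y + 2/(-4) = 0 + 2*(-1/4) = 0 - 1/2 = -1/2)
-6*G((-3)**2)*12 = -6*(-1/2)*12 = 3*12 = 36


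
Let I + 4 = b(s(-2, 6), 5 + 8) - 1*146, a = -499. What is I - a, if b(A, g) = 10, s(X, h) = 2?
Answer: 359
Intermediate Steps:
I = -140 (I = -4 + (10 - 1*146) = -4 + (10 - 146) = -4 - 136 = -140)
I - a = -140 - 1*(-499) = -140 + 499 = 359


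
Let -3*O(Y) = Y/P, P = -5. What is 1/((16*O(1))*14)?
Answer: 15/224 ≈ 0.066964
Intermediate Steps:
O(Y) = Y/15 (O(Y) = -Y/(3*(-5)) = -Y*(-1)/(3*5) = -(-1)*Y/15 = Y/15)
1/((16*O(1))*14) = 1/((16*((1/15)*1))*14) = 1/((16*(1/15))*14) = 1/((16/15)*14) = 1/(224/15) = 15/224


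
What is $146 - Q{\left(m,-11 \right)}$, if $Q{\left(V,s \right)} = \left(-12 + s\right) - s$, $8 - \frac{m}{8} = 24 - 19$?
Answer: $158$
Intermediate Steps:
$m = 24$ ($m = 64 - 8 \left(24 - 19\right) = 64 - 40 = 24$)
$Q{\left(V,s \right)} = -12$
$146 - Q{\left(m,-11 \right)} = 146 - -12 = 146 + 12 = 158$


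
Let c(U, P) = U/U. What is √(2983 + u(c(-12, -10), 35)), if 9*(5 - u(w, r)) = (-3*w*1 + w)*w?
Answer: √26894/3 ≈ 54.665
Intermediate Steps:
c(U, P) = 1
u(w, r) = 5 + 2*w²/9 (u(w, r) = 5 - (-3*w*1 + w)*w/9 = 5 - (-3*w + w)*w/9 = 5 - (-2*w)*w/9 = 5 - (-2)*w²/9 = 5 + 2*w²/9)
√(2983 + u(c(-12, -10), 35)) = √(2983 + (5 + (2/9)*1²)) = √(2983 + (5 + (2/9)*1)) = √(2983 + (5 + 2/9)) = √(2983 + 47/9) = √(26894/9) = √26894/3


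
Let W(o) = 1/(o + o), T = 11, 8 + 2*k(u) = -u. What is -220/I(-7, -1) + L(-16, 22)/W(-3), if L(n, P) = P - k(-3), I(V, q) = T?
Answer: -167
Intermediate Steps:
k(u) = -4 - u/2 (k(u) = -4 + (-u)/2 = -4 - u/2)
I(V, q) = 11
L(n, P) = 5/2 + P (L(n, P) = P - (-4 - 1/2*(-3)) = P - (-4 + 3/2) = P - 1*(-5/2) = P + 5/2 = 5/2 + P)
W(o) = 1/(2*o)
-220/I(-7, -1) + L(-16, 22)/W(-3) = -220/11 + (5/2 + 22)/(((1/2)/(-3))) = -220*1/11 + 49/(2*(((1/2)*(-1/3)))) = -20 + 49/(2*(-1/6)) = -20 + (49/2)*(-6) = -20 - 147 = -167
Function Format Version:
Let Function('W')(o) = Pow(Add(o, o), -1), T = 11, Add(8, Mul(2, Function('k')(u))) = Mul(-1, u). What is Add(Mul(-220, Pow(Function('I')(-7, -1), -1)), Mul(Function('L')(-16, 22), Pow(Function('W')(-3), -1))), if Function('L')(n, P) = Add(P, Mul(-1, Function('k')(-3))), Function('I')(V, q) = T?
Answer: -167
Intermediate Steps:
Function('k')(u) = Add(-4, Mul(Rational(-1, 2), u)) (Function('k')(u) = Add(-4, Mul(Rational(1, 2), Mul(-1, u))) = Add(-4, Mul(Rational(-1, 2), u)))
Function('I')(V, q) = 11
Function('L')(n, P) = Add(Rational(5, 2), P) (Function('L')(n, P) = Add(P, Mul(-1, Add(-4, Mul(Rational(-1, 2), -3)))) = Add(P, Mul(-1, Add(-4, Rational(3, 2)))) = Add(P, Mul(-1, Rational(-5, 2))) = Add(P, Rational(5, 2)) = Add(Rational(5, 2), P))
Function('W')(o) = Mul(Rational(1, 2), Pow(o, -1)) (Function('W')(o) = Pow(Mul(2, o), -1) = Mul(Rational(1, 2), Pow(o, -1)))
Add(Mul(-220, Pow(Function('I')(-7, -1), -1)), Mul(Function('L')(-16, 22), Pow(Function('W')(-3), -1))) = Add(Mul(-220, Pow(11, -1)), Mul(Add(Rational(5, 2), 22), Pow(Mul(Rational(1, 2), Pow(-3, -1)), -1))) = Add(Mul(-220, Rational(1, 11)), Mul(Rational(49, 2), Pow(Mul(Rational(1, 2), Rational(-1, 3)), -1))) = Add(-20, Mul(Rational(49, 2), Pow(Rational(-1, 6), -1))) = Add(-20, Mul(Rational(49, 2), -6)) = Add(-20, -147) = -167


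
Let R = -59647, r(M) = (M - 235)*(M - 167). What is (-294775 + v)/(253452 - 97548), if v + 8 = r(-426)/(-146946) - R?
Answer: -34552686629/22909469184 ≈ -1.5082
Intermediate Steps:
r(M) = (-235 + M)*(-167 + M)
v = 8763320521/146946 (v = -8 + ((39245 + (-426)**2 - 402*(-426))/(-146946) - 1*(-59647)) = -8 + ((39245 + 181476 + 171252)*(-1/146946) + 59647) = -8 + (391973*(-1/146946) + 59647) = -8 + (-391973/146946 + 59647) = -8 + 8764496089/146946 = 8763320521/146946 ≈ 59636.)
(-294775 + v)/(253452 - 97548) = (-294775 + 8763320521/146946)/(253452 - 97548) = -34552686629/146946/155904 = -34552686629/146946*1/155904 = -34552686629/22909469184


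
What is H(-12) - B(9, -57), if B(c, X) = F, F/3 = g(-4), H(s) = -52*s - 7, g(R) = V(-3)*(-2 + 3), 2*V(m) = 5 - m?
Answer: 605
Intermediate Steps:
V(m) = 5/2 - m/2 (V(m) = (5 - m)/2 = 5/2 - m/2)
g(R) = 4 (g(R) = (5/2 - ½*(-3))*(-2 + 3) = (5/2 + 3/2)*1 = 4*1 = 4)
H(s) = -7 - 52*s
F = 12 (F = 3*4 = 12)
B(c, X) = 12
H(-12) - B(9, -57) = (-7 - 52*(-12)) - 1*12 = (-7 + 624) - 12 = 617 - 12 = 605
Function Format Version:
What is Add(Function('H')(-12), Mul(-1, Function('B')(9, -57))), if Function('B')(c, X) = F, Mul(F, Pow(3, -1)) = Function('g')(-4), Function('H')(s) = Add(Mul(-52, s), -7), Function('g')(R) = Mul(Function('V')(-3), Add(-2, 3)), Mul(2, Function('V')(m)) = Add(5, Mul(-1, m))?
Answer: 605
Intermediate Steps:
Function('V')(m) = Add(Rational(5, 2), Mul(Rational(-1, 2), m)) (Function('V')(m) = Mul(Rational(1, 2), Add(5, Mul(-1, m))) = Add(Rational(5, 2), Mul(Rational(-1, 2), m)))
Function('g')(R) = 4 (Function('g')(R) = Mul(Add(Rational(5, 2), Mul(Rational(-1, 2), -3)), Add(-2, 3)) = Mul(Add(Rational(5, 2), Rational(3, 2)), 1) = Mul(4, 1) = 4)
Function('H')(s) = Add(-7, Mul(-52, s))
F = 12 (F = Mul(3, 4) = 12)
Function('B')(c, X) = 12
Add(Function('H')(-12), Mul(-1, Function('B')(9, -57))) = Add(Add(-7, Mul(-52, -12)), Mul(-1, 12)) = Add(Add(-7, 624), -12) = Add(617, -12) = 605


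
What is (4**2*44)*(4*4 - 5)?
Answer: 7744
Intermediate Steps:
(4**2*44)*(4*4 - 5) = (16*44)*(16 - 5) = 704*11 = 7744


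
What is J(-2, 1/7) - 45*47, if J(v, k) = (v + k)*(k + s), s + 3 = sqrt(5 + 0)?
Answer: -103375/49 - 13*sqrt(5)/7 ≈ -2113.8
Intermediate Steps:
s = -3 + sqrt(5) (s = -3 + sqrt(5 + 0) = -3 + sqrt(5) ≈ -0.76393)
J(v, k) = (k + v)*(-3 + k + sqrt(5)) (J(v, k) = (v + k)*(k + (-3 + sqrt(5))) = (k + v)*(-3 + k + sqrt(5)))
J(-2, 1/7) - 45*47 = ((1/7)**2 - 2/7 - 1*(3 - sqrt(5))/7 - 1*(-2)*(3 - sqrt(5))) - 45*47 = ((1/7)**2 + (1/7)*(-2) - 1*1/7*(3 - sqrt(5)) + (6 - 2*sqrt(5))) - 2115 = (1/49 - 2/7 + (-3/7 + sqrt(5)/7) + (6 - 2*sqrt(5))) - 2115 = (260/49 - 13*sqrt(5)/7) - 2115 = -103375/49 - 13*sqrt(5)/7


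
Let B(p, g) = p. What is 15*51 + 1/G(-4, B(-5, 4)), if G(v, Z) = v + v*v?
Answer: 9181/12 ≈ 765.08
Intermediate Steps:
G(v, Z) = v + v²
15*51 + 1/G(-4, B(-5, 4)) = 15*51 + 1/(-4*(1 - 4)) = 765 + 1/(-4*(-3)) = 765 + 1/12 = 9181/12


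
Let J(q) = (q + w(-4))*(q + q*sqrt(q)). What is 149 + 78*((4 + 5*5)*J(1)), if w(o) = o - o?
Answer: 4673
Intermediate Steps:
w(o) = 0
J(q) = q*(q + q**(3/2)) (J(q) = (q + 0)*(q + q*sqrt(q)) = q*(q + q**(3/2)))
149 + 78*((4 + 5*5)*J(1)) = 149 + 78*((4 + 5*5)*(1**2 + 1**(5/2))) = 149 + 78*((4 + 25)*(1 + 1)) = 149 + 78*(29*2) = 149 + 78*58 = 149 + 4524 = 4673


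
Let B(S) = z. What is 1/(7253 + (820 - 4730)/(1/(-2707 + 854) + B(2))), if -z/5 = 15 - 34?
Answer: 88017/634764686 ≈ 0.00013866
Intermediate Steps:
z = 95 (z = -5*(15 - 34) = -5*(-19) = 95)
B(S) = 95
1/(7253 + (820 - 4730)/(1/(-2707 + 854) + B(2))) = 1/(7253 + (820 - 4730)/(1/(-2707 + 854) + 95)) = 1/(7253 - 3910/(1/(-1853) + 95)) = 1/(7253 - 3910/(-1/1853 + 95)) = 1/(7253 - 3910/176034/1853) = 1/(7253 - 3910*1853/176034) = 1/(7253 - 3622615/88017) = 1/(634764686/88017) = 88017/634764686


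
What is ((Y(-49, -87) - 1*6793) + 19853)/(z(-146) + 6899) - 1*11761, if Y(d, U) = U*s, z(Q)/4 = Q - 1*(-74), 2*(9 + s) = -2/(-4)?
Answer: -310952599/26444 ≈ -11759.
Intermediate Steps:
s = -35/4 (s = -9 + (-2/(-4))/2 = -9 + (-2*(-1/4))/2 = -9 + (1/2)*(1/2) = -9 + 1/4 = -35/4 ≈ -8.7500)
z(Q) = 296 + 4*Q (z(Q) = 4*(Q - 1*(-74)) = 4*(Q + 74) = 4*(74 + Q) = 296 + 4*Q)
Y(d, U) = -35*U/4 (Y(d, U) = U*(-35/4) = -35*U/4)
((Y(-49, -87) - 1*6793) + 19853)/(z(-146) + 6899) - 1*11761 = ((-35/4*(-87) - 1*6793) + 19853)/((296 + 4*(-146)) + 6899) - 1*11761 = ((3045/4 - 6793) + 19853)/((296 - 584) + 6899) - 11761 = (-24127/4 + 19853)/(-288 + 6899) - 11761 = (55285/4)/6611 - 11761 = (55285/4)*(1/6611) - 11761 = 55285/26444 - 11761 = -310952599/26444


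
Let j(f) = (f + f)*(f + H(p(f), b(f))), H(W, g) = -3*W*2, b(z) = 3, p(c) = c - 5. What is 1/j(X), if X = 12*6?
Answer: -1/47520 ≈ -2.1044e-5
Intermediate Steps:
p(c) = -5 + c
X = 72
H(W, g) = -6*W
j(f) = 2*f*(30 - 5*f) (j(f) = (f + f)*(f - 6*(-5 + f)) = (2*f)*(f + (30 - 6*f)) = (2*f)*(30 - 5*f) = 2*f*(30 - 5*f))
1/j(X) = 1/(10*72*(6 - 1*72)) = 1/(10*72*(6 - 72)) = 1/(10*72*(-66)) = 1/(-47520) = -1/47520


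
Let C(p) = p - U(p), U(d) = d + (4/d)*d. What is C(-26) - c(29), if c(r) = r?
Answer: -33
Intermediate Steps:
U(d) = 4 + d (U(d) = d + 4 = 4 + d)
C(p) = -4 (C(p) = p - (4 + p) = p + (-4 - p) = -4)
C(-26) - c(29) = -4 - 1*29 = -4 - 29 = -33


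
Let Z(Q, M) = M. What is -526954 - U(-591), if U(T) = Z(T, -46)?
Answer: -526908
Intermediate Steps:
U(T) = -46
-526954 - U(-591) = -526954 - 1*(-46) = -526954 + 46 = -526908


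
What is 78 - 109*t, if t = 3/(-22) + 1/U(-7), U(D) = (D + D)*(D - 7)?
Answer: 199015/2156 ≈ 92.307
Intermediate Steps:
U(D) = 2*D*(-7 + D) (U(D) = (2*D)*(-7 + D) = 2*D*(-7 + D))
t = -283/2156 (t = 3/(-22) + 1/(2*(-7)*(-7 - 7)) = 3*(-1/22) + 1/(2*(-7)*(-14)) = -3/22 + 1/196 = -283/2156 ≈ -0.13126)
78 - 109*t = 78 - 109*(-283/2156) = 78 + 30847/2156 = 199015/2156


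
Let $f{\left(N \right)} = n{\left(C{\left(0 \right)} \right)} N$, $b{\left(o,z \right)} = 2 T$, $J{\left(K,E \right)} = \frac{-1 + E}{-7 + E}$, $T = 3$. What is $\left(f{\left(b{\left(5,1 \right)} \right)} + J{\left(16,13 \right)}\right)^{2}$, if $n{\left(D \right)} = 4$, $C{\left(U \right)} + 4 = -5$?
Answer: $676$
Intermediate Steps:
$C{\left(U \right)} = -9$ ($C{\left(U \right)} = -4 - 5 = -9$)
$J{\left(K,E \right)} = \frac{-1 + E}{-7 + E}$
$b{\left(o,z \right)} = 6$ ($b{\left(o,z \right)} = 2 \cdot 3 = 6$)
$f{\left(N \right)} = 4 N$
$\left(f{\left(b{\left(5,1 \right)} \right)} + J{\left(16,13 \right)}\right)^{2} = \left(4 \cdot 6 + \frac{-1 + 13}{-7 + 13}\right)^{2} = \left(24 + \frac{1}{6} \cdot 12\right)^{2} = \left(24 + 2\right)^{2} = 26^{2} = 676$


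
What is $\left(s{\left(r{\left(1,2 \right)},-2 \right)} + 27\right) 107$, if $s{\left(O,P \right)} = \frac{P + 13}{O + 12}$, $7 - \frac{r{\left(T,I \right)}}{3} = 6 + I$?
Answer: $\frac{27178}{9} \approx 3019.8$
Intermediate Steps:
$r{\left(T,I \right)} = 3 - 3 I$ ($r{\left(T,I \right)} = 21 - 3 \left(6 + I\right) = 21 - \left(18 + 3 I\right) = 3 - 3 I$)
$s{\left(O,P \right)} = \frac{13 + P}{12 + O}$
$\left(s{\left(r{\left(1,2 \right)},-2 \right)} + 27\right) 107 = \left(\frac{13 - 2}{12 + \left(3 - 6\right)} + 27\right) 107 = \left(\frac{1}{12 + \left(3 - 6\right)} 11 + 27\right) 107 = \left(\frac{1}{12 - 3} \cdot 11 + 27\right) 107 = \left(\frac{1}{9} \cdot 11 + 27\right) 107 = \left(\frac{11}{9} + 27\right) 107 = \frac{254}{9} \cdot 107 = \frac{27178}{9}$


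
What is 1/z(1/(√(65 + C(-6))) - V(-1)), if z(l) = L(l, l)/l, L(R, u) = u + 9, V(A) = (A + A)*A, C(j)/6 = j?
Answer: -407/1420 + 9*√29/1420 ≈ -0.25249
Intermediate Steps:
C(j) = 6*j
V(A) = 2*A² (V(A) = (2*A)*A = 2*A²)
L(R, u) = 9 + u
z(l) = (9 + l)/l
1/z(1/(√(65 + C(-6))) - V(-1)) = 1/((9 + (1/(√(65 + 6*(-6))) - 2*(-1)²))/(1/(√(65 + 6*(-6))) - 2*(-1)²)) = 1/((9 + (1/(√(65 - 36)) - 2))/(1/(√(65 - 36)) - 2)) = 1/((9 + (1/(√29) - 1*2))/(1/(√29) - 1*2)) = 1/((9 + (√29/29 - 2))/(√29/29 - 2)) = 1/((9 + (-2 + √29/29))/(-2 + √29/29)) = 1/((7 + √29/29)/(-2 + √29/29)) = (-2 + √29/29)/(7 + √29/29)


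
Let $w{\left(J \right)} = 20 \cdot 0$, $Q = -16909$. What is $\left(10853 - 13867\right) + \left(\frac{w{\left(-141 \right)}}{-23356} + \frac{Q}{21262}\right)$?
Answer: $- \frac{64100577}{21262} \approx -3014.8$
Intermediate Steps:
$w{\left(J \right)} = 0$
$\left(10853 - 13867\right) + \left(\frac{w{\left(-141 \right)}}{-23356} + \frac{Q}{21262}\right) = \left(10853 - 13867\right) + \left(\frac{0}{-23356} - \frac{16909}{21262}\right) = \left(10853 - 13867\right) + \left(0 \left(- \frac{1}{23356}\right) - \frac{16909}{21262}\right) = -3014 + \left(0 - \frac{16909}{21262}\right) = -3014 - \frac{16909}{21262} = - \frac{64100577}{21262}$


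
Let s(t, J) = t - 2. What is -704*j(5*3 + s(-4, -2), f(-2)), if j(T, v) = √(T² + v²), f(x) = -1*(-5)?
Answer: -704*√106 ≈ -7248.1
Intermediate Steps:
s(t, J) = -2 + t
f(x) = 5
-704*j(5*3 + s(-4, -2), f(-2)) = -704*√((5*3 + (-2 - 4))² + 5²) = -704*√((15 - 6)² + 25) = -704*√(9² + 25) = -704*√(81 + 25) = -704*√106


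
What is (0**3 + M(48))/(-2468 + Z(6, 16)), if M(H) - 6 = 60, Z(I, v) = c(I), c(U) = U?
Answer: -33/1231 ≈ -0.026807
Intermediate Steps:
Z(I, v) = I
M(H) = 66 (M(H) = 6 + 60 = 66)
(0**3 + M(48))/(-2468 + Z(6, 16)) = (0**3 + 66)/(-2468 + 6) = (0 + 66)/(-2462) = 66*(-1/2462) = -33/1231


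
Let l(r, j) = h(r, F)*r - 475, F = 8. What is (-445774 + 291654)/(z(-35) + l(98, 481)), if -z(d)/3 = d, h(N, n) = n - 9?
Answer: 38530/117 ≈ 329.32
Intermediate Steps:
h(N, n) = -9 + n
z(d) = -3*d
l(r, j) = -475 - r (l(r, j) = (-9 + 8)*r - 475 = -r - 475 = -475 - r)
(-445774 + 291654)/(z(-35) + l(98, 481)) = (-445774 + 291654)/(-3*(-35) + (-475 - 1*98)) = -154120/(105 + (-475 - 98)) = -154120/(105 - 573) = -154120/(-468) = -154120*(-1/468) = 38530/117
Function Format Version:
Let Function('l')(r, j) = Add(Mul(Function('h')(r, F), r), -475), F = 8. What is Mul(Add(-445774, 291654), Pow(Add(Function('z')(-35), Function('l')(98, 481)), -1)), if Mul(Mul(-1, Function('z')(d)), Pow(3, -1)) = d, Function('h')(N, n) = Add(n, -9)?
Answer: Rational(38530, 117) ≈ 329.32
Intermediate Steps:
Function('h')(N, n) = Add(-9, n)
Function('z')(d) = Mul(-3, d)
Function('l')(r, j) = Add(-475, Mul(-1, r)) (Function('l')(r, j) = Add(Mul(Add(-9, 8), r), -475) = Add(Mul(-1, r), -475) = Add(-475, Mul(-1, r)))
Mul(Add(-445774, 291654), Pow(Add(Function('z')(-35), Function('l')(98, 481)), -1)) = Mul(Add(-445774, 291654), Pow(Add(Mul(-3, -35), Add(-475, Mul(-1, 98))), -1)) = Mul(-154120, Pow(Add(105, Add(-475, -98)), -1)) = Mul(-154120, Pow(Add(105, -573), -1)) = Mul(-154120, Pow(-468, -1)) = Mul(-154120, Rational(-1, 468)) = Rational(38530, 117)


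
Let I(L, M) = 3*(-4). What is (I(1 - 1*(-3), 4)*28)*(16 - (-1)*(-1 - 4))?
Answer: -3696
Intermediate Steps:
I(L, M) = -12
(I(1 - 1*(-3), 4)*28)*(16 - (-1)*(-1 - 4)) = (-12*28)*(16 - (-1)*(-1 - 4)) = -336*(16 - (-1)*(-5)) = -336*(16 - 1*5) = -336*(16 - 5) = -336*11 = -3696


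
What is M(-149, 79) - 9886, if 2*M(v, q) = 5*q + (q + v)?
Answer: -19447/2 ≈ -9723.5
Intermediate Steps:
M(v, q) = v/2 + 3*q (M(v, q) = (5*q + (q + v))/2 = (v + 6*q)/2 = v/2 + 3*q)
M(-149, 79) - 9886 = ((½)*(-149) + 3*79) - 9886 = (-149/2 + 237) - 9886 = 325/2 - 9886 = -19447/2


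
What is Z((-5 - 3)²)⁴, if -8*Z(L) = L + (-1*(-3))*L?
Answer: 1048576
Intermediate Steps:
Z(L) = -L/2 (Z(L) = -(L + (-1*(-3))*L)/8 = -(L + 3*L)/8 = -L/2)
Z((-5 - 3)²)⁴ = (-(-5 - 3)²/2)⁴ = (-½*(-8)²)⁴ = (-½*64)⁴ = (-32)⁴ = 1048576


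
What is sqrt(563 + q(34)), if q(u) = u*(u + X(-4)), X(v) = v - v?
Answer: 3*sqrt(191) ≈ 41.461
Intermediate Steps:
X(v) = 0
q(u) = u**2 (q(u) = u*(u + 0) = u*u = u**2)
sqrt(563 + q(34)) = sqrt(563 + 34**2) = sqrt(563 + 1156) = sqrt(1719) = 3*sqrt(191)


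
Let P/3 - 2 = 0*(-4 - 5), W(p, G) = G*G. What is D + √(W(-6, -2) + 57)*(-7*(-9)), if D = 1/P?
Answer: ⅙ + 63*√61 ≈ 492.21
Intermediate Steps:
W(p, G) = G²
P = 6 (P = 6 + 3*(0*(-4 - 5)) = 6 + 3*(0*(-9)) = 6 + 3*0 = 6 + 0 = 6)
D = ⅙ (D = 1/6 = ⅙ ≈ 0.16667)
D + √(W(-6, -2) + 57)*(-7*(-9)) = ⅙ + √((-2)² + 57)*(-7*(-9)) = ⅙ + √(4 + 57)*63 = ⅙ + √61*63 = ⅙ + 63*√61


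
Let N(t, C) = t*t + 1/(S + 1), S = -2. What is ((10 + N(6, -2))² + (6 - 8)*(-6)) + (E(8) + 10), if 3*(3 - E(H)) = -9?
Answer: 2053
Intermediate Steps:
E(H) = 6 (E(H) = 3 - ⅓*(-9) = 3 + 3 = 6)
N(t, C) = -1 + t² (N(t, C) = t*t + 1/(-2 + 1) = t² + 1/(-1) = t² - 1 = -1 + t²)
((10 + N(6, -2))² + (6 - 8)*(-6)) + (E(8) + 10) = ((10 + (-1 + 6²))² + (6 - 8)*(-6)) + (6 + 10) = ((10 + (-1 + 36))² - 2*(-6)) + 16 = ((10 + 35)² + 12) + 16 = (45² + 12) + 16 = (2025 + 12) + 16 = 2037 + 16 = 2053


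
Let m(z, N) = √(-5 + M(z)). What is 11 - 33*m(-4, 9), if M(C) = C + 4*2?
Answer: 11 - 33*I ≈ 11.0 - 33.0*I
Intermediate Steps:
M(C) = 8 + C (M(C) = C + 8 = 8 + C)
m(z, N) = √(3 + z) (m(z, N) = √(-5 + (8 + z)) = √(3 + z))
11 - 33*m(-4, 9) = 11 - 33*√(3 - 4) = 11 - 33*I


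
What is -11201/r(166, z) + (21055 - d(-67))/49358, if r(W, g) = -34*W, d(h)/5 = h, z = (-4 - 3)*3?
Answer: 14643133/6056012 ≈ 2.4179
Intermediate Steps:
z = -21 (z = -7*3 = -21)
d(h) = 5*h
-11201/r(166, z) + (21055 - d(-67))/49358 = -11201/((-34*166)) + (21055 - 5*(-67))/49358 = -11201/(-5644) + (21055 - 1*(-335))*(1/49358) = -11201*(-1/5644) + (21055 + 335)*(1/49358) = 11201/5644 + 21390*(1/49358) = 11201/5644 + 465/1073 = 14643133/6056012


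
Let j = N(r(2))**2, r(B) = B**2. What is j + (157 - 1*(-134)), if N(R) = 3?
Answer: 300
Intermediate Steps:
j = 9 (j = 3**2 = 9)
j + (157 - 1*(-134)) = 9 + (157 - 1*(-134)) = 9 + (157 + 134) = 9 + 291 = 300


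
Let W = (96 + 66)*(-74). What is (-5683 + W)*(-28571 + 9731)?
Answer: 332921640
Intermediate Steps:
W = -11988 (W = 162*(-74) = -11988)
(-5683 + W)*(-28571 + 9731) = (-5683 - 11988)*(-28571 + 9731) = -17671*(-18840) = 332921640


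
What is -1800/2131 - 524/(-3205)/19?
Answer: -108494356/129767245 ≈ -0.83607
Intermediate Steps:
-1800/2131 - 524/(-3205)/19 = -1800*1/2131 - 524*(-1/3205)*(1/19) = -1800/2131 + (524/3205)*(1/19) = -1800/2131 + 524/60895 = -108494356/129767245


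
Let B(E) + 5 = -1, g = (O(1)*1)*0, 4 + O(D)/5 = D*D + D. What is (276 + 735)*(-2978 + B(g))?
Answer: -3016824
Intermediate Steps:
O(D) = -20 + 5*D + 5*D² (O(D) = -20 + 5*(D*D + D) = -20 + 5*(D² + D) = -20 + 5*(D + D²) = -20 + (5*D + 5*D²) = -20 + 5*D + 5*D²)
g = 0 (g = ((-20 + 5*1 + 5*1²)*1)*0 = ((-20 + 5 + 5*1)*1)*0 = ((-20 + 5 + 5)*1)*0 = -10*1*0 = -10*0 = 0)
B(E) = -6 (B(E) = -5 - 1 = -6)
(276 + 735)*(-2978 + B(g)) = (276 + 735)*(-2978 - 6) = 1011*(-2984) = -3016824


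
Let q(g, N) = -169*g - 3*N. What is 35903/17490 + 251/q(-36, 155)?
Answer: 68709649/32758770 ≈ 2.0974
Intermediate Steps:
35903/17490 + 251/q(-36, 155) = 35903/17490 + 251/(-169*(-36) - 3*155) = 35903*(1/17490) + 251/(6084 - 465) = 35903/17490 + 251/5619 = 68709649/32758770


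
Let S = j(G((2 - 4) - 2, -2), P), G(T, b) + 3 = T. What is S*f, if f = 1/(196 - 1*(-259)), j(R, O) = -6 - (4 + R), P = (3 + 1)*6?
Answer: -3/455 ≈ -0.0065934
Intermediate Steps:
G(T, b) = -3 + T
P = 24 (P = 4*6 = 24)
j(R, O) = -10 - R (j(R, O) = -6 + (-4 - R) = -10 - R)
S = -3 (S = -10 - (-3 + ((2 - 4) - 2)) = -10 - (-3 + (-2 - 2)) = -10 - (-3 - 4) = -10 - 1*(-7) = -10 + 7 = -3)
f = 1/455 (f = 1/(196 + 259) = 1/455 ≈ 0.0021978)
S*f = -3*1/455 = -3/455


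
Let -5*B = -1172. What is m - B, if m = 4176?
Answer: 19708/5 ≈ 3941.6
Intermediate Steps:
B = 1172/5 (B = -⅕*(-1172) = 1172/5 ≈ 234.40)
m - B = 4176 - 1*1172/5 = 4176 - 1172/5 = 19708/5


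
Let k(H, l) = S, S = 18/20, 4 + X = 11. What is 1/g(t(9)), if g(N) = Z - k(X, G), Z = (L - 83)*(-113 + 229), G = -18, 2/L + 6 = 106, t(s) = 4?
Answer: -50/481329 ≈ -0.00010388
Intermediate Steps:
X = 7 (X = -4 + 11 = 7)
L = 1/50 (L = 2/(-6 + 106) = 2/100 = 2*(1/100) = 1/50 ≈ 0.020000)
S = 9/10 (S = 18*(1/20) = 9/10 ≈ 0.90000)
k(H, l) = 9/10
Z = -240642/25 (Z = (1/50 - 83)*(-113 + 229) = -4149/50*116 = -240642/25 ≈ -9625.7)
g(N) = -481329/50 (g(N) = -240642/25 - 1*9/10 = -240642/25 - 9/10 = -481329/50)
1/g(t(9)) = 1/(-481329/50) = -50/481329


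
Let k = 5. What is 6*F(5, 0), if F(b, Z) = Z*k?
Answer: 0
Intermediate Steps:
F(b, Z) = 5*Z (F(b, Z) = Z*5 = 5*Z)
6*F(5, 0) = 6*(5*0) = 6*0 = 0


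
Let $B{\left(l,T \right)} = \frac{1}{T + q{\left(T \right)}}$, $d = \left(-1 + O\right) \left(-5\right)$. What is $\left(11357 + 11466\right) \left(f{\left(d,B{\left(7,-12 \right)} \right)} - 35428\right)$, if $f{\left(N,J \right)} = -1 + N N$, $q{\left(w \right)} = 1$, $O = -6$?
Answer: $-780637892$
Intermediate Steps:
$d = 35$ ($d = \left(-1 - 6\right) \left(-5\right) = \left(-7\right) \left(-5\right) = 35$)
$B{\left(l,T \right)} = \frac{1}{1 + T}$ ($B{\left(l,T \right)} = \frac{1}{T + 1} = \frac{1}{1 + T}$)
$f{\left(N,J \right)} = -1 + N^{2}$
$\left(11357 + 11466\right) \left(f{\left(d,B{\left(7,-12 \right)} \right)} - 35428\right) = \left(11357 + 11466\right) \left(\left(-1 + 35^{2}\right) - 35428\right) = 22823 \left(\left(-1 + 1225\right) - 35428\right) = 22823 \left(1224 - 35428\right) = 22823 \left(-34204\right) = -780637892$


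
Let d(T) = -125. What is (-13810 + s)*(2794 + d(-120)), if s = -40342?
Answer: -144531688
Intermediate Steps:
(-13810 + s)*(2794 + d(-120)) = (-13810 - 40342)*(2794 - 125) = -54152*2669 = -144531688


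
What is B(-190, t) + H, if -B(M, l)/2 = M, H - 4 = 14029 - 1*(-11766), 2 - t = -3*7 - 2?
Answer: 26179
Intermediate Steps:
t = 25 (t = 2 - (-3*7 - 2) = 2 - (-21 - 2) = 2 - 1*(-23) = 2 + 23 = 25)
H = 25799 (H = 4 + (14029 - 1*(-11766)) = 4 + (14029 + 11766) = 4 + 25795 = 25799)
B(M, l) = -2*M
B(-190, t) + H = -2*(-190) + 25799 = 380 + 25799 = 26179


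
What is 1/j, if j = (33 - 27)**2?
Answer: 1/36 ≈ 0.027778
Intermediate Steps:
j = 36 (j = 6**2 = 36)
1/j = 1/36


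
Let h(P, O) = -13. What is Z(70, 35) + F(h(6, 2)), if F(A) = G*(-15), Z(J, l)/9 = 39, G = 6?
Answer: 261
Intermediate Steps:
Z(J, l) = 351 (Z(J, l) = 9*39 = 351)
F(A) = -90 (F(A) = 6*(-15) = -90)
Z(70, 35) + F(h(6, 2)) = 351 - 90 = 261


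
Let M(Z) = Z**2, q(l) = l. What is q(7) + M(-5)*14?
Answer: 357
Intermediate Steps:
q(7) + M(-5)*14 = 7 + (-5)**2*14 = 7 + 25*14 = 7 + 350 = 357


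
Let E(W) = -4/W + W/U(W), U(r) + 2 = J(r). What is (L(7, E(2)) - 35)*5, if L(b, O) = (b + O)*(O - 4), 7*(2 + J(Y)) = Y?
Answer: -54225/169 ≈ -320.86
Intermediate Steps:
J(Y) = -2 + Y/7
U(r) = -4 + r/7 (U(r) = -2 + (-2 + r/7) = -4 + r/7)
E(W) = -4/W + W/(-4 + W/7)
L(b, O) = (-4 + O)*(O + b) (L(b, O) = (O + b)*(-4 + O) = (-4 + O)*(O + b))
(L(7, E(2)) - 35)*5 = ((((112 - 4*2 + 7*2²)/(2*(-28 + 2)))² - 4*(112 - 4*2 + 7*2²)/(2*(-28 + 2)) - 4*7 + ((112 - 4*2 + 7*2²)/(2*(-28 + 2)))*7) - 35)*5 = ((((½)*(112 - 8 + 7*4)/(-26))² - 2*(112 - 8 + 7*4)/(-26) - 28 + ((½)*(112 - 8 + 7*4)/(-26))*7) - 35)*5 = ((((½)*(-1/26)*(112 - 8 + 28))² - 2*(-1)*(112 - 8 + 28)/26 - 28 + ((½)*(-1/26)*(112 - 8 + 28))*7) - 35)*5 = ((((½)*(-1/26)*132)² - 2*(-1)*132/26 - 28 + ((½)*(-1/26)*132)*7) - 35)*5 = (((-33/13)² - 4*(-33/13) - 28 - 33/13*7) - 35)*5 = ((1089/169 + 132/13 - 28 - 231/13) - 35)*5 = (-4930/169 - 35)*5 = -10845/169*5 = -54225/169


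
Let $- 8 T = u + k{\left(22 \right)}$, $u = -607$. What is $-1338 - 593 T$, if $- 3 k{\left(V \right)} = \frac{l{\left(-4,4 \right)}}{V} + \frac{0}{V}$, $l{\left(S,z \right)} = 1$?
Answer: $- \frac{24463823}{528} \approx -46333.0$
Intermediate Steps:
$k{\left(V \right)} = - \frac{1}{3 V}$ ($k{\left(V \right)} = - \frac{1 \frac{1}{V} + \frac{0}{V}}{3} = - \frac{\frac{1}{V} + 0}{3} = - \frac{1}{3 V}$)
$T = \frac{40063}{528}$ ($T = - \frac{-607 - \frac{1}{3 \cdot 22}}{8} = - \frac{-607 - \frac{1}{66}}{8} = \left(- \frac{1}{8}\right) \left(- \frac{40063}{66}\right) = \frac{40063}{528} \approx 75.877$)
$-1338 - 593 T = -1338 - \frac{23757359}{528} = - \frac{24463823}{528}$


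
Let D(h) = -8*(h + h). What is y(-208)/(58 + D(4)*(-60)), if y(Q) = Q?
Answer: -104/1949 ≈ -0.053361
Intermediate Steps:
D(h) = -16*h
y(-208)/(58 + D(4)*(-60)) = -208/(58 - 16*4*(-60)) = -208/(58 - 64*(-60)) = -208/(58 + 3840) = -208/3898 = -208*1/3898 = -104/1949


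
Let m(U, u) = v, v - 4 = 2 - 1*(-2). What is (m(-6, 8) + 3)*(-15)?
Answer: -165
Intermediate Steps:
v = 8 (v = 4 + (2 - 1*(-2)) = 4 + (2 + 2) = 4 + 4 = 8)
m(U, u) = 8
(m(-6, 8) + 3)*(-15) = (8 + 3)*(-15) = 11*(-15) = -165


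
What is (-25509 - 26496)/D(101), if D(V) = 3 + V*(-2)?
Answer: 52005/199 ≈ 261.33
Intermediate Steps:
D(V) = 3 - 2*V
(-25509 - 26496)/D(101) = (-25509 - 26496)/(3 - 2*101) = -52005/(3 - 202) = -52005/(-199) = -52005*(-1/199) = 52005/199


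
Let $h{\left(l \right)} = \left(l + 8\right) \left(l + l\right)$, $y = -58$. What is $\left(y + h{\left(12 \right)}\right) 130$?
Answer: $54860$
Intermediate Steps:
$h{\left(l \right)} = 2 l \left(8 + l\right)$ ($h{\left(l \right)} = \left(8 + l\right) 2 l = 2 l \left(8 + l\right)$)
$\left(y + h{\left(12 \right)}\right) 130 = \left(-58 + 2 \cdot 12 \left(8 + 12\right)\right) 130 = \left(-58 + 2 \cdot 12 \cdot 20\right) 130 = \left(-58 + 480\right) 130 = 422 \cdot 130 = 54860$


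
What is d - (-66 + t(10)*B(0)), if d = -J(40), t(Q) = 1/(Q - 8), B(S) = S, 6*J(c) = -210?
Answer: 101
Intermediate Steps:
J(c) = -35 (J(c) = (⅙)*(-210) = -35)
t(Q) = 1/(-8 + Q)
d = 35 (d = -1*(-35) = 35)
d - (-66 + t(10)*B(0)) = 35 - (-66 + 0/(-8 + 10)) = 35 - (-66 + 0/2) = 35 - (-66 + (½)*0) = 35 - (-66 + 0) = 35 - 1*(-66) = 35 + 66 = 101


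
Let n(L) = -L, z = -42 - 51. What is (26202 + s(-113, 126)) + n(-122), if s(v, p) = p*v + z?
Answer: 11993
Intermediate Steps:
z = -93
s(v, p) = -93 + p*v (s(v, p) = p*v - 93 = -93 + p*v)
(26202 + s(-113, 126)) + n(-122) = (26202 + (-93 + 126*(-113))) - 1*(-122) = (26202 + (-93 - 14238)) + 122 = (26202 - 14331) + 122 = 11871 + 122 = 11993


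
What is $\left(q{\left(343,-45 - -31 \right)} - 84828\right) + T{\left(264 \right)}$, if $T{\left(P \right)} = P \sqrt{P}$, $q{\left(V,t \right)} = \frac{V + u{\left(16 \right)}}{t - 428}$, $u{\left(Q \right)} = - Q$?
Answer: $- \frac{37494303}{442} + 528 \sqrt{66} \approx -80539.0$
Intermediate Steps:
$q{\left(V,t \right)} = \frac{-16 + V}{-428 + t}$ ($q{\left(V,t \right)} = \frac{V - 16}{t - 428} = \frac{V - 16}{-428 + t} = \frac{-16 + V}{-428 + t}$)
$T{\left(P \right)} = P^{\frac{3}{2}}$
$\left(q{\left(343,-45 - -31 \right)} - 84828\right) + T{\left(264 \right)} = \left(\frac{-16 + 343}{-428 - 14} - 84828\right) + 264^{\frac{3}{2}} = \left(\frac{1}{-428 + \left(-45 + 31\right)} 327 - 84828\right) + 528 \sqrt{66} = \left(\frac{1}{-428 - 14} \cdot 327 - 84828\right) + 528 \sqrt{66} = \left(\frac{1}{-442} \cdot 327 - 84828\right) + 528 \sqrt{66} = \left(\left(- \frac{1}{442}\right) 327 - 84828\right) + 528 \sqrt{66} = \left(- \frac{327}{442} - 84828\right) + 528 \sqrt{66} = - \frac{37494303}{442} + 528 \sqrt{66}$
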